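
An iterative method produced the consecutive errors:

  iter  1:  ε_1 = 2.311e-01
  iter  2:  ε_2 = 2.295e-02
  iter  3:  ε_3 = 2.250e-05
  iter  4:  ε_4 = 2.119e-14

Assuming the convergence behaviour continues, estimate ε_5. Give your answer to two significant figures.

First estimate the order: p ≈ ln(ε_4/ε_3) / ln(ε_3/ε_2) = ln(2.119e-14/2.250e-05)/ln(2.250e-05/2.295e-02) = ln(9.41778e-10)/ln(0.000980392) ≈ 3.0001.
Then ε_5 ≈ ε_4·(ε_4/ε_3)^p = 2.119e-14·(9.41778e-10)^3.0001 = 2.119e-14·8.33572e-28 ≈ 1.766e-41.

1.8e-41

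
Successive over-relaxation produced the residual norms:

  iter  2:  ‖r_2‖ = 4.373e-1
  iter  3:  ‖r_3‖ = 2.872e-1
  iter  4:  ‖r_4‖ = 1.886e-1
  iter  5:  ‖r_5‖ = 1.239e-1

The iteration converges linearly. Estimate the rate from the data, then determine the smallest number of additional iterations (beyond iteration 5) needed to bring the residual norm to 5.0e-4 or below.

Rate ρ ≈ ‖r_5‖/‖r_4‖ = 1.239e-1/1.886e-1 = 0.6569.
After j more steps, ‖r_{5+j}‖ ≈ 1.239e-1·ρ^j; need ρ^j ≤ 5.0e-4/1.239e-1 = 0.00403551.
j ≥ ln(0.00403551)/ln(0.6569) = -5.5126/-0.42022 = 13.118.
So 14 more iterations are needed.

14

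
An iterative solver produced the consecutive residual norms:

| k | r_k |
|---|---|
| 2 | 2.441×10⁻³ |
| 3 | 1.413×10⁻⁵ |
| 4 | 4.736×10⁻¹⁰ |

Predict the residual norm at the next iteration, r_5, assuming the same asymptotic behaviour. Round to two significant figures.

5.3e-19

First estimate the order: p ≈ ln(r_4/r_3) / ln(r_3/r_2) = ln(4.736×10⁻¹⁰/1.413×10⁻⁵)/ln(1.413×10⁻⁵/2.441×10⁻³) = ln(3.35173e-05)/ln(0.00578861) ≈ 1.9999.
Then r_5 ≈ r_4·(r_4/r_3)^p = 4.736×10⁻¹⁰·(3.35173e-05)^1.9999 = 4.736×10⁻¹⁰·1.12457e-09 ≈ 5.326e-19.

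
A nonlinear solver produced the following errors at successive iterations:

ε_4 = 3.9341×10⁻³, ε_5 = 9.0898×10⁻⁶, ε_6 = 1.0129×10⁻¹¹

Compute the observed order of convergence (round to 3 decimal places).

p ≈ ln(ε_6/ε_5) / ln(ε_5/ε_4)
  = ln(1.0129×10⁻¹¹/9.0898×10⁻⁶) / ln(9.0898×10⁻⁶/3.9341×10⁻³)
  = ln(1.11433e-06) / ln(0.00231052)
  = -13.707257 / -6.070283 ≈ 2.258092

2.258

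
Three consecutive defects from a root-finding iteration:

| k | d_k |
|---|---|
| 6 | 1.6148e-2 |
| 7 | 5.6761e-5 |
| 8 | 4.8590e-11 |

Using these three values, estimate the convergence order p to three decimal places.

p ≈ ln(d_8/d_7) / ln(d_7/d_6)
  = ln(4.8590e-11/5.6761e-5) / ln(5.6761e-5/1.6148e-2)
  = ln(8.56046e-07) / ln(0.00351505)
  = -13.970942 / -5.650702 ≈ 2.472426

2.472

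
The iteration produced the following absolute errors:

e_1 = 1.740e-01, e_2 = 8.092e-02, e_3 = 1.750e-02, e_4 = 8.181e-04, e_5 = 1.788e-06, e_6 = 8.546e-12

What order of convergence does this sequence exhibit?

2

Consecutive ratios: e_6/e_5 = 8.546e-12/1.788e-06 = 4.77964e-06, e_5/e_4 = 1.788e-06/8.181e-04 = 0.00218555.
p ≈ ln(4.77964e-06)/ln(0.00218555) = -12.2511/-6.1259 ≈ 2.00.
So the convergence is quadratic (order 2).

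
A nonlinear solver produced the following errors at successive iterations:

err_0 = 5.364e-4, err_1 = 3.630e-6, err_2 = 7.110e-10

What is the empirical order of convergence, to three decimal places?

p ≈ ln(err_2/err_1) / ln(err_1/err_0)
  = ln(7.110e-10/3.630e-6) / ln(3.630e-6/5.364e-4)
  = ln(0.000195868) / ln(0.00676734)
  = -8.538070 / -4.995647 ≈ 1.709102

1.709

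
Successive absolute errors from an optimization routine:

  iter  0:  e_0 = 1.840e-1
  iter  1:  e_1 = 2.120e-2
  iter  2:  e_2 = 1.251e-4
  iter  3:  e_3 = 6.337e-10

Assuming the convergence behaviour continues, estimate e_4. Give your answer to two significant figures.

1.7e-22

First estimate the order: p ≈ ln(e_3/e_2) / ln(e_2/e_1) = ln(6.337e-10/1.251e-4)/ln(1.251e-4/2.120e-2) = ln(5.06555e-06)/ln(0.00590094) ≈ 2.3756.
Then e_4 ≈ e_3·(e_3/e_2)^p = 6.337e-10·(5.06555e-06)^2.3756 = 6.337e-10·2.63215e-13 ≈ 1.668e-22.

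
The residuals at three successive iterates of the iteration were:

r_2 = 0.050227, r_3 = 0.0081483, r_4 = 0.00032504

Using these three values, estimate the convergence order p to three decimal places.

p ≈ ln(r_4/r_3) / ln(r_3/r_2)
  = ln(0.00032504/0.0081483) / ln(0.0081483/0.050227)
  = ln(0.0398905) / ln(0.162229)
  = -3.221617 / -1.818746 ≈ 1.771340

1.771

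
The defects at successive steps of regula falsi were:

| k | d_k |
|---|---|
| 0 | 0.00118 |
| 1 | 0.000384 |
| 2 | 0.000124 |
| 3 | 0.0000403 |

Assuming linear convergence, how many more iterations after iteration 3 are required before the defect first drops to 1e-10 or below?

12

Rate ρ ≈ d_3/d_2 = 0.0000403/0.000124 = 0.3250.
After j more steps, d_{3+j} ≈ 0.0000403·ρ^j; need ρ^j ≤ 1e-10/0.0000403 = 2.48139e-06.
j ≥ ln(2.48139e-06)/ln(0.3250) = -12.9067/-1.12393 = 11.484.
So 12 more iterations are needed.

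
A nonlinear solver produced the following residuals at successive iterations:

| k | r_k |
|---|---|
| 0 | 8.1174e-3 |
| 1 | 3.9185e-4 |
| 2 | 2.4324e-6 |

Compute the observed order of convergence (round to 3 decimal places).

1.677

p ≈ ln(r_2/r_1) / ln(r_1/r_0)
  = ln(2.4324e-6/3.9185e-4) / ln(3.9185e-4/8.1174e-3)
  = ln(0.00620748) / ln(0.0482728)
  = -5.082000 / -3.030887 ≈ 1.676737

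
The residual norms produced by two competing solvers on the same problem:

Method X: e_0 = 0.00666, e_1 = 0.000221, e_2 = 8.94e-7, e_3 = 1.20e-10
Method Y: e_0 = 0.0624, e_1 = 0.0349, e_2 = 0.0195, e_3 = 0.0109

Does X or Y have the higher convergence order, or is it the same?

X

Method X: p ≈ ln(1.20e-10/8.94e-7)/ln(8.94e-7/0.000221) ≈ 1.62.
Method Y: p ≈ ln(0.0109/0.0195)/ln(0.0195/0.0349) ≈ 1.00.
Method X has the higher order (≈1.6 vs ≈1.0).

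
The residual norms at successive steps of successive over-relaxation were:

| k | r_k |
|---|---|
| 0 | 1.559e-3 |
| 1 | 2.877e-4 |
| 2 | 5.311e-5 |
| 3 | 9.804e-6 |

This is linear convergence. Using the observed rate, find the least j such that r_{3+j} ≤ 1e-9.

Rate ρ ≈ r_3/r_2 = 9.804e-6/5.311e-5 = 0.1846.
After j more steps, r_{3+j} ≈ 9.804e-6·ρ^j; need ρ^j ≤ 1e-9/9.804e-6 = 0.000101999.
j ≥ ln(0.000101999)/ln(0.1846) = -9.1905/-1.68956 = 5.440.
So 6 more iterations are needed.

6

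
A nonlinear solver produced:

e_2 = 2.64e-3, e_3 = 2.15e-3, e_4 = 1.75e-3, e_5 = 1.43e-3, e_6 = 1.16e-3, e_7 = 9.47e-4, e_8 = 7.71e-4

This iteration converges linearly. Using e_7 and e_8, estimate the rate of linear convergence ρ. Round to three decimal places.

0.814

ρ ≈ e_8/e_7 = 7.71e-4/9.47e-4 = 0.81415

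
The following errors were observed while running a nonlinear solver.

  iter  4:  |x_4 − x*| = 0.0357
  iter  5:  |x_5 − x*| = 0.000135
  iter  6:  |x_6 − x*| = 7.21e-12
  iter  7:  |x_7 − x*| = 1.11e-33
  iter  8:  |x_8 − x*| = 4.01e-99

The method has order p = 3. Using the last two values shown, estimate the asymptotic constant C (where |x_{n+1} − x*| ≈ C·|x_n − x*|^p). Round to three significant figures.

2.93

C ≈ |x_8 − x*| / |x_7 − x*|^3
  = 4.01e-99 / (1.11e-33)^3
  = 4.01e-99 / 1.36763e-99 ≈ 2.9321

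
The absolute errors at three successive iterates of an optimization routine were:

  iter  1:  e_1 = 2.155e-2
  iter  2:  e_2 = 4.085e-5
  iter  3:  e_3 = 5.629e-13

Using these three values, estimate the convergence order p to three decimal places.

2.888

p ≈ ln(e_3/e_2) / ln(e_2/e_1)
  = ln(5.629e-13/4.085e-5) / ln(4.085e-5/2.155e-2)
  = ln(1.37797e-08) / ln(0.00189559)
  = -18.100069 / -6.268225 ≈ 2.887591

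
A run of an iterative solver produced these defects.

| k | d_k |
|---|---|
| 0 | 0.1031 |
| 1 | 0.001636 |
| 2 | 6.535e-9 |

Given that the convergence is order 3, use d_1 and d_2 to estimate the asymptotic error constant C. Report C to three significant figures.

C ≈ d_2 / d_1^3
  = 6.535e-9 / (0.001636)^3
  = 6.535e-9 / 4.37875e-09 ≈ 1.4924

1.49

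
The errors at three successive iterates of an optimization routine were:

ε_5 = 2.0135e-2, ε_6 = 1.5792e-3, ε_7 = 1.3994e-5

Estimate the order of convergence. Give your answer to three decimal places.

p ≈ ln(ε_7/ε_6) / ln(ε_6/ε_5)
  = ln(1.3994e-5/1.5792e-3) / ln(1.5792e-3/2.0135e-2)
  = ln(0.00886145) / ln(0.0784306)
  = -4.726045 / -2.545541 ≈ 1.856597

1.857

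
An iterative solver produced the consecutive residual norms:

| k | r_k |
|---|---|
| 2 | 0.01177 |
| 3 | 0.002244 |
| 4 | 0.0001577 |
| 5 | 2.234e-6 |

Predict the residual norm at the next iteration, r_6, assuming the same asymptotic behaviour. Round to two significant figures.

First estimate the order: p ≈ ln(r_5/r_4) / ln(r_4/r_3) = ln(2.234e-6/0.0001577)/ln(0.0001577/0.002244) = ln(0.0141661)/ln(0.0702763) ≈ 1.6032.
Then r_6 ≈ r_5·(r_5/r_4)^p = 2.234e-6·(0.0141661)^1.6032 = 2.234e-6·0.00108664 ≈ 2.428e-09.

2.4e-9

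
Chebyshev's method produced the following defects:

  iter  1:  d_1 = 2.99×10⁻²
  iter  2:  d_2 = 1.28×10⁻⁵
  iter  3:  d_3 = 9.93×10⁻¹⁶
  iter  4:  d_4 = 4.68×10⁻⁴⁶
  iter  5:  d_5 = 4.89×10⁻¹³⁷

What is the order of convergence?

Consecutive ratios: d_5/d_4 = 4.89×10⁻¹³⁷/4.68×10⁻⁴⁶ = 1.04487e-91, d_4/d_3 = 4.68×10⁻⁴⁶/9.93×10⁻¹⁶ = 4.71299e-31.
p ≈ ln(1.04487e-91)/ln(4.71299e-31) = -209.4913/-69.8298 ≈ 3.00.
So the convergence is cubic (order 3).

3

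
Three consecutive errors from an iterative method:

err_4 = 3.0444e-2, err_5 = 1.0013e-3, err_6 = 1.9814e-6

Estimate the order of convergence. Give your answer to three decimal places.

p ≈ ln(err_6/err_5) / ln(err_5/err_4)
  = ln(1.9814e-6/1.0013e-3) / ln(1.0013e-3/3.0444e-2)
  = ln(0.00197883) / ln(0.0328899)
  = -6.225250 / -3.414590 ≈ 1.823132

1.823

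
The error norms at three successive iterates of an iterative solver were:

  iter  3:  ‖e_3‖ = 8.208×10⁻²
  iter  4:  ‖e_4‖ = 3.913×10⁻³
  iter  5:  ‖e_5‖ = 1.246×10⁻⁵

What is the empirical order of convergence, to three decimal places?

1.889

p ≈ ln(‖e_5‖/‖e_4‖) / ln(‖e_4‖/‖e_3‖)
  = ln(1.246×10⁻⁵/3.913×10⁻³) / ln(3.913×10⁻³/8.208×10⁻²)
  = ln(0.00318426) / ln(0.047673)
  = -5.749535 / -3.043390 ≈ 1.889188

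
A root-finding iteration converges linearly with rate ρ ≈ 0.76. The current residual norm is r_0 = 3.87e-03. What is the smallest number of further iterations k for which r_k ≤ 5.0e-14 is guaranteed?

92

After k steps, r_k ≈ 3.87e-03·0.76^k.
Need 0.76^k ≤ 5.0e-14/3.87e-03 = 1.29199e-11.
k ≥ ln(1.29199e-11)/ln(0.76) = -25.0723/-0.27444 = 91.358.
Smallest integer k = 92.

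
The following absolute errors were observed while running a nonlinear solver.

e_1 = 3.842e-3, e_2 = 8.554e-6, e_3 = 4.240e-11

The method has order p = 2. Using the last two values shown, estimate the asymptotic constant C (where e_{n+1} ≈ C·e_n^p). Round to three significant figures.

C ≈ e_3 / e_2^2
  = 4.240e-11 / (8.554e-6)^2
  = 4.240e-11 / 7.31709e-11 ≈ 0.57947

0.579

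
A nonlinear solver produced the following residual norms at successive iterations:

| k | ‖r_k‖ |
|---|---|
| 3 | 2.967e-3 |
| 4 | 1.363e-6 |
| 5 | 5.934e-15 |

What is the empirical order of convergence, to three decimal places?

2.505

p ≈ ln(‖r_5‖/‖r_4‖) / ln(‖r_4‖/‖r_3‖)
  = ln(5.934e-15/1.363e-6) / ln(1.363e-6/2.967e-3)
  = ln(4.35363e-09) / ln(0.000459387)
  = -19.252256 / -7.685618 ≈ 2.504972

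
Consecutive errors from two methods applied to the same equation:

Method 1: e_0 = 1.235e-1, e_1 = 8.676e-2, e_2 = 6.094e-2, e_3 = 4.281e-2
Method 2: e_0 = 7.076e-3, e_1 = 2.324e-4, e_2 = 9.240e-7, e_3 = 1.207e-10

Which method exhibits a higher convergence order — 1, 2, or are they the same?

Method 1: p ≈ ln(4.281e-2/6.094e-2)/ln(6.094e-2/8.676e-2) ≈ 1.00.
Method 2: p ≈ ln(1.207e-10/9.240e-7)/ln(9.240e-7/2.324e-4) ≈ 1.62.
Method 2 has the higher order (≈1.6 vs ≈1.0).

2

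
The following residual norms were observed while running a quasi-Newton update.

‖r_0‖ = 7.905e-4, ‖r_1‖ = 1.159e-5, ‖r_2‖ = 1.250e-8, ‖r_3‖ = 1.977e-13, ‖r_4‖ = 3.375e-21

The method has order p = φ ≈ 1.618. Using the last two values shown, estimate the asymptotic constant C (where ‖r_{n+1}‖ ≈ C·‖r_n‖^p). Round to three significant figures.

C ≈ ‖r_4‖ / ‖r_3‖^1.618
  = 3.375e-21 / (1.977e-13)^1.618
  = 3.375e-21 / 2.78573e-21 ≈ 1.2115

1.21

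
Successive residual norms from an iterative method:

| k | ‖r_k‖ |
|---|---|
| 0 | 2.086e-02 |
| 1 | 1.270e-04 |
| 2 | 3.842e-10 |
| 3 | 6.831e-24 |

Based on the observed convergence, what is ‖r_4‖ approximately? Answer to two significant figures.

First estimate the order: p ≈ ln(‖r_3‖/‖r_2‖) / ln(‖r_2‖/‖r_1‖) = ln(6.831e-24/3.842e-10)/ln(3.842e-10/1.270e-04) = ln(1.77798e-14)/ln(3.0252e-06) ≈ 2.4913.
Then ‖r_4‖ ≈ ‖r_3‖·(‖r_3‖/‖r_2‖)^p = 6.831e-24·(1.77798e-14)^2.4913 = 6.831e-24·5.55192e-35 ≈ 3.793e-58.

3.8e-58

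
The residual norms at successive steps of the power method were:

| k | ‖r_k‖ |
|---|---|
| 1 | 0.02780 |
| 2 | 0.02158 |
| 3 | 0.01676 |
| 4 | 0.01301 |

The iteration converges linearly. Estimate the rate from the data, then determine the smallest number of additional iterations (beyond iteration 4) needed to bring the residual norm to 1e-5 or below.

29

Rate ρ ≈ ‖r_4‖/‖r_3‖ = 0.01301/0.01676 = 0.7763.
After j more steps, ‖r_{4+j}‖ ≈ 0.01301·ρ^j; need ρ^j ≤ 1e-5/0.01301 = 0.00076864.
j ≥ ln(0.00076864)/ln(0.7763) = -7.1709/-0.25322 = 28.319.
So 29 more iterations are needed.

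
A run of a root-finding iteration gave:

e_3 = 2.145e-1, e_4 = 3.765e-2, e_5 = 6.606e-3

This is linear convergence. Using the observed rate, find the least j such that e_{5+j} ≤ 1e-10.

11

Rate ρ ≈ e_5/e_4 = 6.606e-3/3.765e-2 = 0.1755.
After j more steps, e_{5+j} ≈ 6.606e-3·ρ^j; need ρ^j ≤ 1e-10/6.606e-3 = 1.51378e-08.
j ≥ ln(1.51378e-08)/ln(0.1755) = -18.0061/-1.74012 = 10.348.
So 11 more iterations are needed.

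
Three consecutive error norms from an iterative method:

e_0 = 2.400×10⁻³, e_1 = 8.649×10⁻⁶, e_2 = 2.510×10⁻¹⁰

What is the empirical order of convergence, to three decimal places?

p ≈ ln(e_2/e_1) / ln(e_1/e_0)
  = ln(2.510×10⁻¹⁰/8.649×10⁻⁶) / ln(8.649×10⁻⁶/2.400×10⁻³)
  = ln(2.90207e-05) / ln(0.00360375)
  = -10.447501 / -5.625780 ≈ 1.857076

1.857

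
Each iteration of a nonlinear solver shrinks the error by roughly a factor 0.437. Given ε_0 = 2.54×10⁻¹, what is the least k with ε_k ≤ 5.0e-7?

After k steps, ε_k ≈ 2.54×10⁻¹·0.437^k.
Need 0.437^k ≤ 5.0e-7/2.54×10⁻¹ = 1.9685e-06.
k ≥ ln(1.9685e-06)/ln(0.437) = -13.1382/-0.82782 = 15.871.
Smallest integer k = 16.

16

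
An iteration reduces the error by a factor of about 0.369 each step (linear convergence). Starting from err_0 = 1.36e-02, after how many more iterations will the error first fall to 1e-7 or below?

After k steps, err_k ≈ 1.36e-02·0.369^k.
Need 0.369^k ≤ 1e-7/1.36e-02 = 7.35294e-06.
k ≥ ln(7.35294e-06)/ln(0.369) = -11.8204/-0.99696 = 11.856.
Smallest integer k = 12.

12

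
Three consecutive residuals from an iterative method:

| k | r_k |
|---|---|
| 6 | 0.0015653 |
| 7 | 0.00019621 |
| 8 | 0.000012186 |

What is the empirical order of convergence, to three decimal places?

1.338

p ≈ ln(r_8/r_7) / ln(r_7/r_6)
  = ln(0.000012186/0.00019621) / ln(0.00019621/0.0015653)
  = ln(0.0621069) / ln(0.12535)
  = -2.778898 / -2.076645 ≈ 1.338167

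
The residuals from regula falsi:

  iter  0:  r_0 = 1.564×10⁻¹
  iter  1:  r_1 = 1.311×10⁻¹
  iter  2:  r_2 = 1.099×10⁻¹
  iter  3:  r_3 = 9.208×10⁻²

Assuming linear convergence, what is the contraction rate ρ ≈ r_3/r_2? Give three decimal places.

0.838

ρ ≈ r_3/r_2 = 9.208×10⁻²/1.099×10⁻¹ = 0.83785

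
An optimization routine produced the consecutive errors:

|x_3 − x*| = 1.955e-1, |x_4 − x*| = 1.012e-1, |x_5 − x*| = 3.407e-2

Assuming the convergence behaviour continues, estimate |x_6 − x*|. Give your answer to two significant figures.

5.6e-3

First estimate the order: p ≈ ln(|x_5 − x*|/|x_4 − x*|) / ln(|x_4 − x*|/|x_3 − x*|) = ln(3.407e-2/1.012e-1)/ln(1.012e-1/1.955e-1) = ln(0.33666)/ln(0.517647) ≈ 1.6534.
Then |x_6 − x*| ≈ |x_5 − x*|·(|x_5 − x*|/|x_4 − x*|)^p = 3.407e-2·(0.33666)^1.6534 = 3.407e-2·0.165295 ≈ 0.005632.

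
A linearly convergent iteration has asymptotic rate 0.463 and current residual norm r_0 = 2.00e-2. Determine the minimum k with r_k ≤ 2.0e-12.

30

After k steps, r_k ≈ 2.00e-2·0.463^k.
Need 0.463^k ≤ 2.0e-12/2.00e-2 = 1e-10.
k ≥ ln(1e-10)/ln(0.463) = -23.0259/-0.77003 = 29.903.
Smallest integer k = 30.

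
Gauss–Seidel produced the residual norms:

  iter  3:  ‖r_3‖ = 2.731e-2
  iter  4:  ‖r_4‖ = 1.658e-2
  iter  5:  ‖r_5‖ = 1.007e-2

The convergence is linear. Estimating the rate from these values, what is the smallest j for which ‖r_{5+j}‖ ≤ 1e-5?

Rate ρ ≈ ‖r_5‖/‖r_4‖ = 1.007e-2/1.658e-2 = 0.6074.
After j more steps, ‖r_{5+j}‖ ≈ 1.007e-2·ρ^j; need ρ^j ≤ 1e-5/1.007e-2 = 0.000993049.
j ≥ ln(0.000993049)/ln(0.6074) = -6.9147/-0.49857 = 13.869.
So 14 more iterations are needed.

14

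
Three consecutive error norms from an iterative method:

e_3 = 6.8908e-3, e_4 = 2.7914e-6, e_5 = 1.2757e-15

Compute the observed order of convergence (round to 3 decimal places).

2.753

p ≈ ln(e_5/e_4) / ln(e_4/e_3)
  = ln(1.2757e-15/2.7914e-6) / ln(2.7914e-6/6.8908e-3)
  = ln(4.57011e-10) / ln(0.000405091)
  = -21.506314 / -7.811399 ≈ 2.753196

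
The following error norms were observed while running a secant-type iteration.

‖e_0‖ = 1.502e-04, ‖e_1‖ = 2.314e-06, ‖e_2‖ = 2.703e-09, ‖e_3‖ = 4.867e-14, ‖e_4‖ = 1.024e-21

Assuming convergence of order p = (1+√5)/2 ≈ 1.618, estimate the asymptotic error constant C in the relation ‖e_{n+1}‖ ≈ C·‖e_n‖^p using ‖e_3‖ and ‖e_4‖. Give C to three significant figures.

C ≈ ‖e_4‖ / ‖e_3‖^1.618
  = 1.024e-21 / (4.867e-14)^1.618
  = 1.024e-21 / 2.88396e-22 ≈ 3.5507

3.55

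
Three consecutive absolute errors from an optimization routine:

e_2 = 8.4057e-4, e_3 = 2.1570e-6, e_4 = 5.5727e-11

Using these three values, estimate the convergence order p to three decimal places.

p ≈ ln(e_4/e_3) / ln(e_3/e_2)
  = ln(5.5727e-11/2.1570e-6) / ln(2.1570e-6/8.4057e-4)
  = ln(2.58354e-05) / ln(0.00256612)
  = -10.563765 / -5.965360 ≈ 1.770851

1.771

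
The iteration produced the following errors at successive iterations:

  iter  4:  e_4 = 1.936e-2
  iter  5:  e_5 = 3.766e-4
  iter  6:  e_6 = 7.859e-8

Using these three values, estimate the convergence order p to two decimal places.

p ≈ ln(e_6/e_5) / ln(e_5/e_4)
  = ln(7.859e-8/3.766e-4) / ln(3.766e-4/1.936e-2)
  = ln(0.000208683) / ln(0.0194525)
  = -8.47469 / -3.93978 ≈ 2.15106

2.15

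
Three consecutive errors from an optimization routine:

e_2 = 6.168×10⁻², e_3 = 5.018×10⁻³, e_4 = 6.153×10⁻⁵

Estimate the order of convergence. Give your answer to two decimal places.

p ≈ ln(e_4/e_3) / ln(e_3/e_2)
  = ln(6.153×10⁻⁵/5.018×10⁻³) / ln(5.018×10⁻³/6.168×10⁻²)
  = ln(0.0122619) / ln(0.0813554)
  = -4.40126 / -2.50893 ≈ 1.75424

1.75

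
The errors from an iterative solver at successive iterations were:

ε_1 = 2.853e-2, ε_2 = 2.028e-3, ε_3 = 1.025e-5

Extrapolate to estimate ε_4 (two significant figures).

2.6e-10

First estimate the order: p ≈ ln(ε_3/ε_2) / ln(ε_2/ε_1) = ln(1.025e-5/2.028e-3)/ln(2.028e-3/2.853e-2) = ln(0.00505424)/ln(0.0710831) ≈ 1.9999.
Then ε_4 ≈ ε_3·(ε_3/ε_2)^p = 1.025e-5·(0.00505424)^1.9999 = 1.025e-5·2.55589e-05 ≈ 2.62e-10.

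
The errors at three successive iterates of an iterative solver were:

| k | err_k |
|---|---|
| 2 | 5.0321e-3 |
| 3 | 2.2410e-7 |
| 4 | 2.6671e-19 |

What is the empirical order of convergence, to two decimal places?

p ≈ ln(err_4/err_3) / ln(err_3/err_2)
  = ln(2.6671e-19/2.2410e-7) / ln(2.2410e-7/5.0321e-3)
  = ln(1.19014e-12) / ln(4.45341e-05)
  = -27.45695 / -10.01926 ≈ 2.74042

2.74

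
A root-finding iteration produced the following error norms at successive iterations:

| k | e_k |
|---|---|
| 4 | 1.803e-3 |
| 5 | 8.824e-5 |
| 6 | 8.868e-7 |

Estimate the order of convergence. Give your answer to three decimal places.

1.525

p ≈ ln(e_6/e_5) / ln(e_5/e_4)
  = ln(8.868e-7/8.824e-5) / ln(8.824e-5/1.803e-3)
  = ln(0.0100499) / ln(0.0489407)
  = -4.600193 / -3.017146 ≈ 1.524684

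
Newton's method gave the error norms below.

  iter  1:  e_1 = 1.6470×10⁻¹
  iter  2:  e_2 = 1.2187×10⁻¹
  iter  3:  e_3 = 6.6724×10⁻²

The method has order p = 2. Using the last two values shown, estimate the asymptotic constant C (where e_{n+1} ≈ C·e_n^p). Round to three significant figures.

4.49

C ≈ e_3 / e_2^2
  = 6.6724×10⁻² / (1.2187×10⁻¹)^2
  = 6.6724×10⁻² / 0.0148523 ≈ 4.4925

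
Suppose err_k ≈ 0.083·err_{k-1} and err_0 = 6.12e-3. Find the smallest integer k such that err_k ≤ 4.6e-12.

9

After k steps, err_k ≈ 6.12e-3·0.083^k.
Need 0.083^k ≤ 4.6e-12/6.12e-3 = 7.51634e-10.
k ≥ ln(7.51634e-10)/ln(0.083) = -21.0088/-2.48891 = 8.441.
Smallest integer k = 9.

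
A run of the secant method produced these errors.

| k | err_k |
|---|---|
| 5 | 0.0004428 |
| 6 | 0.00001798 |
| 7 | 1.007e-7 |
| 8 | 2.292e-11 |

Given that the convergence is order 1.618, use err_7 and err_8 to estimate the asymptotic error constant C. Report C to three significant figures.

C ≈ err_8 / err_7^1.618
  = 2.292e-11 / (1.007e-7)^1.618
  = 2.292e-11 / 4.77421e-12 ≈ 4.8008

4.80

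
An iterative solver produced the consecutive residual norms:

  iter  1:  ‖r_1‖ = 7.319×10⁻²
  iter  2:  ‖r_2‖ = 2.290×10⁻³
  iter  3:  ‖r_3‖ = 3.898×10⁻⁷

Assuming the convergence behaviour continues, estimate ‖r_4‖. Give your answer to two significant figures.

First estimate the order: p ≈ ln(‖r_3‖/‖r_2‖) / ln(‖r_2‖/‖r_1‖) = ln(3.898×10⁻⁷/2.290×10⁻³)/ln(2.290×10⁻³/7.319×10⁻²) = ln(0.000170218)/ln(0.0312884) ≈ 2.5050.
Then ‖r_4‖ ≈ ‖r_3‖·(‖r_3‖/‖r_2‖)^p = 3.898×10⁻⁷·(0.000170218)^2.5050 = 3.898×10⁻⁷·3.61967e-10 ≈ 1.411e-16.

1.4e-16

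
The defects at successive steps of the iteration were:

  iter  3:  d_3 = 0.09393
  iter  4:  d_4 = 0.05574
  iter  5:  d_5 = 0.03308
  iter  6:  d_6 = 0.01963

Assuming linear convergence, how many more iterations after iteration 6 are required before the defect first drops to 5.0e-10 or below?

34

Rate ρ ≈ d_6/d_5 = 0.01963/0.03308 = 0.5934.
After j more steps, d_{6+j} ≈ 0.01963·ρ^j; need ρ^j ≤ 5.0e-10/0.01963 = 2.54712e-08.
j ≥ ln(2.54712e-08)/ln(0.5934) = -17.4857/-0.52189 = 33.505.
So 34 more iterations are needed.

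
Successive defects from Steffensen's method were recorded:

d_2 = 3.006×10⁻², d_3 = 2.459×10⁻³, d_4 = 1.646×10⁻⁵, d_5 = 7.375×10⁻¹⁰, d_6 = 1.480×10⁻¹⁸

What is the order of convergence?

Consecutive ratios: d_6/d_5 = 1.480×10⁻¹⁸/7.375×10⁻¹⁰ = 2.00678e-09, d_5/d_4 = 7.375×10⁻¹⁰/1.646×10⁻⁵ = 4.48056e-05.
p ≈ ln(2.00678e-09)/ln(4.48056e-05) = -20.0267/-10.0132 ≈ 2.00.
So the convergence is quadratic (order 2).

2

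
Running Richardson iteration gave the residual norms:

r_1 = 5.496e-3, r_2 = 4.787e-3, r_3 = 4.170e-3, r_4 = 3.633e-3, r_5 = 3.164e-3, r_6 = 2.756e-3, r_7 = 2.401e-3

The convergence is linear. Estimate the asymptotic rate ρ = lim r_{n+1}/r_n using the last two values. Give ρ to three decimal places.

0.871

ρ ≈ r_7/r_6 = 2.401e-3/2.756e-3 = 0.87119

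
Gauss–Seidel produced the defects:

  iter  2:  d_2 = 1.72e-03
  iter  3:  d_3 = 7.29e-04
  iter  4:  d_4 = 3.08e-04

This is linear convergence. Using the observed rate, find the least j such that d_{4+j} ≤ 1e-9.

15

Rate ρ ≈ d_4/d_3 = 3.08e-04/7.29e-04 = 0.4225.
After j more steps, d_{4+j} ≈ 3.08e-04·ρ^j; need ρ^j ≤ 1e-9/3.08e-04 = 3.24675e-06.
j ≥ ln(3.24675e-06)/ln(0.4225) = -12.6379/-0.86157 = 14.668.
So 15 more iterations are needed.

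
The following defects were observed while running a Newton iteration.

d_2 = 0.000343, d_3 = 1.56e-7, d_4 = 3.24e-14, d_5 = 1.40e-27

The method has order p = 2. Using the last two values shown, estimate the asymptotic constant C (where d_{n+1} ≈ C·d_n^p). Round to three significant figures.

1.33

C ≈ d_5 / d_4^2
  = 1.40e-27 / (3.24e-14)^2
  = 1.40e-27 / 1.04976e-27 ≈ 1.3336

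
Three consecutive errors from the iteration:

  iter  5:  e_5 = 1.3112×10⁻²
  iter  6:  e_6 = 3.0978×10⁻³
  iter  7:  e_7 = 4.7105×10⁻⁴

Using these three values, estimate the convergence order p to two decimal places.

1.31

p ≈ ln(e_7/e_6) / ln(e_6/e_5)
  = ln(4.7105×10⁻⁴/3.0978×10⁻³) / ln(3.0978×10⁻³/1.3112×10⁻²)
  = ln(0.15206) / ln(0.236257)
  = -1.88348 / -1.44284 ≈ 1.30540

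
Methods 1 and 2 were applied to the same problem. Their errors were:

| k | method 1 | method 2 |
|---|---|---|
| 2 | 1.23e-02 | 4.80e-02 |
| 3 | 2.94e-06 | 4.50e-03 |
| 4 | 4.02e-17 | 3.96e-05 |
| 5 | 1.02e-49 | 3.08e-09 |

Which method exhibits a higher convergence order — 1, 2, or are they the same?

Method 1: p ≈ ln(1.02e-49/4.02e-17)/ln(4.02e-17/2.94e-06) ≈ 3.00.
Method 2: p ≈ ln(3.08e-09/3.96e-05)/ln(3.96e-05/4.50e-03) ≈ 2.00.
Method 1 has the higher order (≈3.0 vs ≈2.0).

1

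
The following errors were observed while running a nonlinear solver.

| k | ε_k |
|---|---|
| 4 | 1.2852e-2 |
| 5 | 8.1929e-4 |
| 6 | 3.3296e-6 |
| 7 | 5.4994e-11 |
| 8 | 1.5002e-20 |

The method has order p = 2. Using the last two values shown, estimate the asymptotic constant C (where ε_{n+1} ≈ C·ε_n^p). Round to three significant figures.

C ≈ ε_8 / ε_7^2
  = 1.5002e-20 / (5.4994e-11)^2
  = 1.5002e-20 / 3.02434e-21 ≈ 4.9604

4.96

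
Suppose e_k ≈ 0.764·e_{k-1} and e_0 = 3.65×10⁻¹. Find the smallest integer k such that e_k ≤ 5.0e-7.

After k steps, e_k ≈ 3.65×10⁻¹·0.764^k.
Need 0.764^k ≤ 5.0e-7/3.65×10⁻¹ = 1.36986e-06.
k ≥ ln(1.36986e-06)/ln(0.764) = -13.5008/-0.26919 = 50.153.
Smallest integer k = 51.

51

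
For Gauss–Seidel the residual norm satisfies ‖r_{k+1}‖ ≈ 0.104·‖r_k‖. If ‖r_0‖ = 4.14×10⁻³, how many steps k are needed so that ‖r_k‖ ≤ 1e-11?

9

After k steps, ‖r_k‖ ≈ 4.14×10⁻³·0.104^k.
Need 0.104^k ≤ 1e-11/4.14×10⁻³ = 2.41546e-09.
k ≥ ln(2.41546e-09)/ln(0.104) = -19.8414/-2.26336 = 8.766.
Smallest integer k = 9.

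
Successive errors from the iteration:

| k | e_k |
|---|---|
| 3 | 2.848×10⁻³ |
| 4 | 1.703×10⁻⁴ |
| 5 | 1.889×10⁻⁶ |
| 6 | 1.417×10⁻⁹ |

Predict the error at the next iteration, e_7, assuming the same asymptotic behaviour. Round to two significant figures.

First estimate the order: p ≈ ln(e_6/e_5) / ln(e_5/e_4) = ln(1.417×10⁻⁹/1.889×10⁻⁶)/ln(1.889×10⁻⁶/1.703×10⁻⁴) = ln(0.000750132)/ln(0.0110922) ≈ 1.5984.
Then e_7 ≈ e_6·(e_6/e_5)^p = 1.417×10⁻⁹·(0.000750132)^1.5984 = 1.417×10⁻⁹·1.01209e-05 ≈ 1.434e-14.

1.4e-14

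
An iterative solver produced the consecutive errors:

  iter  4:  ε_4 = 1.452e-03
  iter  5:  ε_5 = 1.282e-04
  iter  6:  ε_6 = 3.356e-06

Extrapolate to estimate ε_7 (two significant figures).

1.4e-8

First estimate the order: p ≈ ln(ε_6/ε_5) / ln(ε_5/ε_4) = ln(3.356e-06/1.282e-04)/ln(1.282e-04/1.452e-03) = ln(0.0261778)/ln(0.088292) ≈ 1.5009.
Then ε_7 ≈ ε_6·(ε_6/ε_5)^p = 3.356e-06·(0.0261778)^1.5009 = 3.356e-06·0.00422159 ≈ 1.417e-08.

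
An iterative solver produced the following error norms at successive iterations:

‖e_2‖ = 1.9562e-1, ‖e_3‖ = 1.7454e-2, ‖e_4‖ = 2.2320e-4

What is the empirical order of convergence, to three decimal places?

1.804

p ≈ ln(‖e_4‖/‖e_3‖) / ln(‖e_3‖/‖e_2‖)
  = ln(2.2320e-4/1.7454e-2) / ln(1.7454e-2/1.9562e-1)
  = ln(0.0127879) / ln(0.089224)
  = -4.359256 / -2.416605 ≈ 1.803876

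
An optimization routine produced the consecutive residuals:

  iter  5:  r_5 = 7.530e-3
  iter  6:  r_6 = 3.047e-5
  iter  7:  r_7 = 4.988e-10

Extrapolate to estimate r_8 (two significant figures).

1.3e-19

First estimate the order: p ≈ ln(r_7/r_6) / ln(r_6/r_5) = ln(4.988e-10/3.047e-5)/ln(3.047e-5/7.530e-3) = ln(1.63702e-05)/ln(0.00404648) ≈ 2.0000.
Then r_8 ≈ r_7·(r_7/r_6)^p = 4.988e-10·(1.63702e-05)^2.0000 = 4.988e-10·2.67983e-10 ≈ 1.337e-19.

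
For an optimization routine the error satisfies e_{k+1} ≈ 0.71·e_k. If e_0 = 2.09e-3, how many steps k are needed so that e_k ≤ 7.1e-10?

After k steps, e_k ≈ 2.09e-3·0.71^k.
Need 0.71^k ≤ 7.1e-10/2.09e-3 = 3.39713e-07.
k ≥ ln(3.39713e-07)/ln(0.71) = -14.8952/-0.34249 = 43.491.
Smallest integer k = 44.

44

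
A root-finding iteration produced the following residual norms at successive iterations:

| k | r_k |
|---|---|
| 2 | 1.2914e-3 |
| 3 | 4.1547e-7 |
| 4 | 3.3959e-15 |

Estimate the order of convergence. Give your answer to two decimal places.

p ≈ ln(r_4/r_3) / ln(r_3/r_2)
  = ln(3.3959e-15/4.1547e-7) / ln(4.1547e-7/1.2914e-3)
  = ln(8.17363e-09) / ln(0.000321721)
  = -18.62235 / -8.04183 ≈ 2.31569

2.32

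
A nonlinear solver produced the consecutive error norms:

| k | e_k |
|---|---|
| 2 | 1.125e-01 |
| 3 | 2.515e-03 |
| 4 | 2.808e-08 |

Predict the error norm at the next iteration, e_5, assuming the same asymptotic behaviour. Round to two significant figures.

3.9e-23

First estimate the order: p ≈ ln(e_4/e_3) / ln(e_3/e_2) = ln(2.808e-08/2.515e-03)/ln(2.515e-03/1.125e-01) = ln(1.1165e-05)/ln(0.0223556) ≈ 3.0002.
Then e_5 ≈ e_4·(e_4/e_3)^p = 2.808e-08·(1.1165e-05)^3.0002 = 2.808e-08·1.38863e-15 ≈ 3.899e-23.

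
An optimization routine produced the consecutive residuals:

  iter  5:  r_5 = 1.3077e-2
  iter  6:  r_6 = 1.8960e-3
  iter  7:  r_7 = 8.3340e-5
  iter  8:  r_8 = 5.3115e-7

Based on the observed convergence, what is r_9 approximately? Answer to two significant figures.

First estimate the order: p ≈ ln(r_8/r_7) / ln(r_7/r_6) = ln(5.3115e-7/8.3340e-5)/ln(8.3340e-5/1.8960e-3) = ln(0.00637329)/ln(0.0439557) ≈ 1.6180.
Then r_9 ≈ r_8·(r_8/r_7)^p = 5.3115e-7·(0.00637329)^1.6180 = 5.3115e-7·0.000280195 ≈ 1.488e-10.

1.5e-10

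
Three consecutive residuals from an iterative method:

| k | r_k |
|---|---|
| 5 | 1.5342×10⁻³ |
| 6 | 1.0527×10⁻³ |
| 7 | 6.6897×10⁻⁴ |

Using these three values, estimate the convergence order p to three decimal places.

p ≈ ln(r_7/r_6) / ln(r_6/r_5)
  = ln(6.6897×10⁻⁴/1.0527×10⁻³) / ln(1.0527×10⁻³/1.5342×10⁻³)
  = ln(0.63548) / ln(0.686156)
  = -0.453375 / -0.376650 ≈ 1.203704

1.204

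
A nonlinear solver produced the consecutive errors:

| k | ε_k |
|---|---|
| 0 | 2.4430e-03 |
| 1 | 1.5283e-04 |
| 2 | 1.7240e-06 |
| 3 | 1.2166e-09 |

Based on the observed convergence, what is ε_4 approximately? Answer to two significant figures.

9.7e-15

First estimate the order: p ≈ ln(ε_3/ε_2) / ln(ε_2/ε_1) = ln(1.2166e-09/1.7240e-06)/ln(1.7240e-06/1.5283e-04) = ln(0.000705684)/ln(0.0112805) ≈ 1.6180.
Then ε_4 ≈ ε_3·(ε_3/ε_2)^p = 1.2166e-09·(0.000705684)^1.6180 = 1.2166e-09·7.96254e-06 ≈ 9.687e-15.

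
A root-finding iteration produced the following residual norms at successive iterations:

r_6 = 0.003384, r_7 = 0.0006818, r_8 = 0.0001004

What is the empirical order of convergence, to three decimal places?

p ≈ ln(r_8/r_7) / ln(r_7/r_6)
  = ln(0.0001004/0.0006818) / ln(0.0006818/0.003384)
  = ln(0.147257) / ln(0.201478)
  = -1.915576 / -1.602075 ≈ 1.195684

1.196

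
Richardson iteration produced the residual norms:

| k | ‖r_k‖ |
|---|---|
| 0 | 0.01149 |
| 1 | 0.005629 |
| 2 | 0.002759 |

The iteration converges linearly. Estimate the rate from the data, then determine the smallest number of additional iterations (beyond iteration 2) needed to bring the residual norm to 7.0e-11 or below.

25

Rate ρ ≈ ‖r_2‖/‖r_1‖ = 0.002759/0.005629 = 0.4901.
After j more steps, ‖r_{2+j}‖ ≈ 0.002759·ρ^j; need ρ^j ≤ 7.0e-11/0.002759 = 2.53715e-08.
j ≥ ln(2.53715e-08)/ln(0.4901) = -17.4896/-0.71315 = 24.524.
So 25 more iterations are needed.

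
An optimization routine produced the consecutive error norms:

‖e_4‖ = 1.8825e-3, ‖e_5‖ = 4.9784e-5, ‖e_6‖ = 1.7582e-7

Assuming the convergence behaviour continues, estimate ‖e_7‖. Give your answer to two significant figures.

2.7e-11

First estimate the order: p ≈ ln(‖e_6‖/‖e_5‖) / ln(‖e_5‖/‖e_4‖) = ln(1.7582e-7/4.9784e-5)/ln(4.9784e-5/1.8825e-3) = ln(0.00353166)/ln(0.0264457) ≈ 1.5542.
Then ‖e_7‖ ≈ ‖e_6‖·(‖e_6‖/‖e_5‖)^p = 1.7582e-7·(0.00353166)^1.5542 = 1.7582e-7·0.00015455 ≈ 2.717e-11.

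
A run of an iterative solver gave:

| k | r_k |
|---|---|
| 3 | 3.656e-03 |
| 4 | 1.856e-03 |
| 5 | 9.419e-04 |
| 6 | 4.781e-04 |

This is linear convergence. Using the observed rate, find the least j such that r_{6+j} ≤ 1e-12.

Rate ρ ≈ r_6/r_5 = 4.781e-04/9.419e-04 = 0.5076.
After j more steps, r_{6+j} ≈ 4.781e-04·ρ^j; need ρ^j ≤ 1e-12/4.781e-04 = 2.09161e-09.
j ≥ ln(2.09161e-09)/ln(0.5076) = -19.9853/-0.67806 = 29.474.
So 30 more iterations are needed.

30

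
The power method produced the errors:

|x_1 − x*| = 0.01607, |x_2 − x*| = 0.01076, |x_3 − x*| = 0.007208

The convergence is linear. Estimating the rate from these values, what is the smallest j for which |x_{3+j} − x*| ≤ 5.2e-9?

36

Rate ρ ≈ |x_3 − x*|/|x_2 − x*| = 0.007208/0.01076 = 0.6699.
After j more steps, |x_{3+j} − x*| ≈ 0.007208·ρ^j; need ρ^j ≤ 5.2e-9/0.007208 = 7.21421e-07.
j ≥ ln(7.21421e-07)/ln(0.6699) = -14.1420/-0.40063 = 35.299.
So 36 more iterations are needed.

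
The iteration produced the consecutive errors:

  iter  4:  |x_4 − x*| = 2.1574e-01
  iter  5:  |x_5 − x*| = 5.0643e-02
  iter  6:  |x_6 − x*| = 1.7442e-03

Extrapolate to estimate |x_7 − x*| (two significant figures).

6.9e-7

First estimate the order: p ≈ ln(|x_6 − x*|/|x_5 − x*|) / ln(|x_5 − x*|/|x_4 − x*|) = ln(1.7442e-03/5.0643e-02)/ln(5.0643e-02/2.1574e-01) = ln(0.0344411)/ln(0.234741) ≈ 2.3243.
Then |x_7 − x*| ≈ |x_6 − x*|·(|x_6 − x*|/|x_5 − x*|)^p = 1.7442e-03·(0.0344411)^2.3243 = 1.7442e-03·0.000397858 ≈ 6.939e-07.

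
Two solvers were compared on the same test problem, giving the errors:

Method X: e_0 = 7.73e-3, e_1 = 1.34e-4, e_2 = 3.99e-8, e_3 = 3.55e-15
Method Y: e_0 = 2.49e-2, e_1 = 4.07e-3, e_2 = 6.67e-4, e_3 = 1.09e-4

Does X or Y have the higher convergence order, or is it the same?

X

Method X: p ≈ ln(3.55e-15/3.99e-8)/ln(3.99e-8/1.34e-4) ≈ 2.00.
Method Y: p ≈ ln(1.09e-4/6.67e-4)/ln(6.67e-4/4.07e-3) ≈ 1.00.
Method X has the higher order (≈2.0 vs ≈1.0).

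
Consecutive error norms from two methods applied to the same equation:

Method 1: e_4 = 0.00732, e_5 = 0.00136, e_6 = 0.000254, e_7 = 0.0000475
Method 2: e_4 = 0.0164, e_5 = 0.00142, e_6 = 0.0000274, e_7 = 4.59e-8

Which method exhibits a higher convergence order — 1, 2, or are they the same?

Method 1: p ≈ ln(0.0000475/0.000254)/ln(0.000254/0.00136) ≈ 1.00.
Method 2: p ≈ ln(4.59e-8/0.0000274)/ln(0.0000274/0.00142) ≈ 1.62.
Method 2 has the higher order (≈1.6 vs ≈1.0).

2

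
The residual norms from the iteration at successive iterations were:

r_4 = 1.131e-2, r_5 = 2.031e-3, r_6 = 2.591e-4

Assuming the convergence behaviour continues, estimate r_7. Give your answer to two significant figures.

2.2e-5

First estimate the order: p ≈ ln(r_6/r_5) / ln(r_5/r_4) = ln(2.591e-4/2.031e-3)/ln(2.031e-3/1.131e-2) = ln(0.127573)/ln(0.179576) ≈ 1.1991.
Then r_7 ≈ r_6·(r_6/r_5)^p = 2.591e-4·(0.127573)^1.1991 = 2.591e-4·0.0846672 ≈ 2.194e-05.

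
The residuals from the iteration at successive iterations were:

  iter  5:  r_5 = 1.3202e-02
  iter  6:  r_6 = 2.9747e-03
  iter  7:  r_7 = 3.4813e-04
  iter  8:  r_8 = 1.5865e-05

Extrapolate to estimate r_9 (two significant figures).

First estimate the order: p ≈ ln(r_8/r_7) / ln(r_7/r_6) = ln(1.5865e-05/3.4813e-04)/ln(3.4813e-04/2.9747e-03) = ln(0.0455721)/ln(0.11703) ≈ 1.4396.
Then r_9 ≈ r_8·(r_8/r_7)^p = 1.5865e-05·(0.0455721)^1.4396 = 1.5865e-05·0.0117237 ≈ 1.86e-07.

1.9e-7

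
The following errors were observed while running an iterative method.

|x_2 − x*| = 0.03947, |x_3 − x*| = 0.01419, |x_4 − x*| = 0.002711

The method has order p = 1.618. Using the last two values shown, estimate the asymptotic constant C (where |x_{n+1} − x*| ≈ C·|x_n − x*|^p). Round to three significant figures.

C ≈ |x_4 − x*| / |x_3 − x*|^1.618
  = 0.002711 / (0.01419)^1.618
  = 0.002711 / 0.00102308 ≈ 2.6499

2.65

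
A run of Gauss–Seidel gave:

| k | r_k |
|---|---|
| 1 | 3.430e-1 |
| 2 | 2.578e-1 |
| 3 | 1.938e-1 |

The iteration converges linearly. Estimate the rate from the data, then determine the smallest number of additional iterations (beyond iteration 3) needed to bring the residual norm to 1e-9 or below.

67

Rate ρ ≈ r_3/r_2 = 1.938e-1/2.578e-1 = 0.7517.
After j more steps, r_{3+j} ≈ 1.938e-1·ρ^j; need ρ^j ≤ 1e-9/1.938e-1 = 5.15996e-09.
j ≥ ln(5.15996e-09)/ln(0.7517) = -19.0823/-0.28542 = 66.857.
So 67 more iterations are needed.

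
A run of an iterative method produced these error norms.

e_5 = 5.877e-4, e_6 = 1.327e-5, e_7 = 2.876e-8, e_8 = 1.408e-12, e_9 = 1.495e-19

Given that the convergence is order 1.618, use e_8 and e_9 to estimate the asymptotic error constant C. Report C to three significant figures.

2.24

C ≈ e_9 / e_8^1.618
  = 1.495e-19 / (1.408e-12)^1.618
  = 1.495e-19 / 6.67481e-20 ≈ 2.2398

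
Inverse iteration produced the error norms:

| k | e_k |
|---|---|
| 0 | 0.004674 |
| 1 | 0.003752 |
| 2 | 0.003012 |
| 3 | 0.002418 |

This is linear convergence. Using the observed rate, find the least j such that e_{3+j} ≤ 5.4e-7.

Rate ρ ≈ e_3/e_2 = 0.002418/0.003012 = 0.8028.
After j more steps, e_{3+j} ≈ 0.002418·ρ^j; need ρ^j ≤ 5.4e-7/0.002418 = 0.000223325.
j ≥ ln(0.000223325)/ln(0.8028) = -8.4069/-0.21965 = 38.274.
So 39 more iterations are needed.

39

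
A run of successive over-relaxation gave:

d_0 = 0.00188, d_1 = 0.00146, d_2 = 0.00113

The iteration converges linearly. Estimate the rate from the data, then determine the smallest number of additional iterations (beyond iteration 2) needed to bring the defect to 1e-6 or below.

Rate ρ ≈ d_2/d_1 = 0.00113/0.00146 = 0.7740.
After j more steps, d_{2+j} ≈ 0.00113·ρ^j; need ρ^j ≤ 1e-6/0.00113 = 0.000884956.
j ≥ ln(0.000884956)/ln(0.7740) = -7.0300/-0.25618 = 27.442.
So 28 more iterations are needed.

28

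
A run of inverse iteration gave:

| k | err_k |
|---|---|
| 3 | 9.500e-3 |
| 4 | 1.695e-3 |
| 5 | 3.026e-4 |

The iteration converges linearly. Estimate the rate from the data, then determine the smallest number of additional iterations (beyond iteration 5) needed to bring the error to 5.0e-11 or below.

10

Rate ρ ≈ err_5/err_4 = 3.026e-4/1.695e-3 = 0.1785.
After j more steps, err_{5+j} ≈ 3.026e-4·ρ^j; need ρ^j ≤ 5.0e-11/3.026e-4 = 1.65235e-07.
j ≥ ln(1.65235e-07)/ln(0.1785) = -15.6159/-1.72317 = 9.062.
So 10 more iterations are needed.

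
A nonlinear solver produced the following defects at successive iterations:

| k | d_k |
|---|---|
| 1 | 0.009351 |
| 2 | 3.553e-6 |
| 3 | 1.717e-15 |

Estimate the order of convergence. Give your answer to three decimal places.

2.724

p ≈ ln(d_3/d_2) / ln(d_2/d_1)
  = ln(1.717e-15/3.553e-6) / ln(3.553e-6/0.009351)
  = ln(4.83254e-10) / ln(0.000379959)
  = -21.450479 / -7.875447 ≈ 2.723716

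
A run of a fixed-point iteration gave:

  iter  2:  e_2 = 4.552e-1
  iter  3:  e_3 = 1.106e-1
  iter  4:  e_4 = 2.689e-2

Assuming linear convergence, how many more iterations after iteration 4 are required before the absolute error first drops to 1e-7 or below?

9

Rate ρ ≈ e_4/e_3 = 2.689e-2/1.106e-1 = 0.2431.
After j more steps, e_{4+j} ≈ 2.689e-2·ρ^j; need ρ^j ≤ 1e-7/2.689e-2 = 3.71885e-06.
j ≥ ln(3.71885e-06)/ln(0.2431) = -12.5021/-1.41428 = 8.840.
So 9 more iterations are needed.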